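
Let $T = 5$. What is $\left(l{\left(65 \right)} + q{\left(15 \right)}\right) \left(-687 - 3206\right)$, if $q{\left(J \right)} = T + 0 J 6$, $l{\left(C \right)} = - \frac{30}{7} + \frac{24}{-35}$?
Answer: $- \frac{3893}{35} \approx -111.23$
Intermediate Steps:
$l{\left(C \right)} = - \frac{174}{35}$ ($l{\left(C \right)} = \left(-30\right) \frac{1}{7} + 24 \left(- \frac{1}{35}\right) = - \frac{30}{7} - \frac{24}{35} = - \frac{174}{35}$)
$q{\left(J \right)} = 5$ ($q{\left(J \right)} = 5 + 0 J 6 = 5 + 0 \cdot 6 J = 5 + 0 = 5$)
$\left(l{\left(65 \right)} + q{\left(15 \right)}\right) \left(-687 - 3206\right) = \left(- \frac{174}{35} + 5\right) \left(-687 - 3206\right) = \frac{1}{35} \left(-3893\right) = - \frac{3893}{35}$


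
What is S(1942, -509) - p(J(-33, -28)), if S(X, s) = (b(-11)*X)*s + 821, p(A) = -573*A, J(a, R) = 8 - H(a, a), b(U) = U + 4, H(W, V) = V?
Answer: 6943660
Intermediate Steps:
b(U) = 4 + U
J(a, R) = 8 - a
S(X, s) = 821 - 7*X*s (S(X, s) = ((4 - 11)*X)*s + 821 = (-7*X)*s + 821 = -7*X*s + 821 = 821 - 7*X*s)
S(1942, -509) - p(J(-33, -28)) = (821 - 7*1942*(-509)) - (-573)*(8 - 1*(-33)) = (821 + 6919346) - (-573)*(8 + 33) = 6920167 - (-573)*41 = 6920167 - 1*(-23493) = 6920167 + 23493 = 6943660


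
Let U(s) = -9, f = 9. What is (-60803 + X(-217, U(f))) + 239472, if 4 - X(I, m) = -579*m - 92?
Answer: 173554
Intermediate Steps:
X(I, m) = 96 + 579*m (X(I, m) = 4 - (-579*m - 92) = 4 - (-92 - 579*m) = 4 + (92 + 579*m) = 96 + 579*m)
(-60803 + X(-217, U(f))) + 239472 = (-60803 + (96 + 579*(-9))) + 239472 = (-60803 + (96 - 5211)) + 239472 = (-60803 - 5115) + 239472 = -65918 + 239472 = 173554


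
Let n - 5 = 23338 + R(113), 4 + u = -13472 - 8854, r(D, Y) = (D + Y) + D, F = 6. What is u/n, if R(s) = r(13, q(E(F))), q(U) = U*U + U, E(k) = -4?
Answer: -22330/23381 ≈ -0.95505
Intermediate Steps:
q(U) = U + U**2 (q(U) = U**2 + U = U + U**2)
r(D, Y) = Y + 2*D
R(s) = 38 (R(s) = -4*(1 - 4) + 2*13 = -4*(-3) + 26 = 12 + 26 = 38)
u = -22330 (u = -4 + (-13472 - 8854) = -4 - 22326 = -22330)
n = 23381 (n = 5 + (23338 + 38) = 5 + 23376 = 23381)
u/n = -22330/23381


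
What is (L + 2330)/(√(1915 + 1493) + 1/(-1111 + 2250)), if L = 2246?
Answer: -5212064/4421269967 + 23746163584*√213/4421269967 ≈ 78.384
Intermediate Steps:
(L + 2330)/(√(1915 + 1493) + 1/(-1111 + 2250)) = (2246 + 2330)/(√(1915 + 1493) + 1/(-1111 + 2250)) = 4576/(√3408 + 1/1139) = 4576/(4*√213 + 1/1139) = 4576/(1/1139 + 4*√213)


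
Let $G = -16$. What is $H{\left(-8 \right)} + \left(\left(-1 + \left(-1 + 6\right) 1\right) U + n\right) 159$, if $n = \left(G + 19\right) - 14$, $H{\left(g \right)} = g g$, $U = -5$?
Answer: $-4865$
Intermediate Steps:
$H{\left(g \right)} = g^{2}$
$n = -11$ ($n = \left(-16 + 19\right) - 14 = 3 - 14 = -11$)
$H{\left(-8 \right)} + \left(\left(-1 + \left(-1 + 6\right) 1\right) U + n\right) 159 = \left(-8\right)^{2} + \left(\left(-1 + \left(-1 + 6\right) 1\right) \left(-5\right) - 11\right) 159 = 64 + \left(\left(-1 + 5 \cdot 1\right) \left(-5\right) - 11\right) 159 = 64 + \left(\left(-1 + 5\right) \left(-5\right) - 11\right) 159 = 64 + \left(4 \left(-5\right) - 11\right) 159 = 64 + \left(-20 - 11\right) 159 = 64 - 4929 = -4865$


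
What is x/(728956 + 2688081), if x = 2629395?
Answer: 2629395/3417037 ≈ 0.76950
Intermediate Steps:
x/(728956 + 2688081) = 2629395/(728956 + 2688081) = 2629395/3417037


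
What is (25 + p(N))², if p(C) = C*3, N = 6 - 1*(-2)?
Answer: 2401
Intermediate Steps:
N = 8 (N = 6 + 2 = 8)
p(C) = 3*C
(25 + p(N))² = (25 + 3*8)² = (25 + 24)² = 49² = 2401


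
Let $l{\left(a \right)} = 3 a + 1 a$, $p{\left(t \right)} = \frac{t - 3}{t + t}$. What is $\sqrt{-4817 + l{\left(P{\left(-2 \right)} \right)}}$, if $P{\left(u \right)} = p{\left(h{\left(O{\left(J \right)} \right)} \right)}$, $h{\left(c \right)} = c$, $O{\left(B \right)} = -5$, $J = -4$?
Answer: $\frac{i \sqrt{120345}}{5} \approx 69.382 i$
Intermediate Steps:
$p{\left(t \right)} = \frac{-3 + t}{2 t}$
$P{\left(u \right)} = \frac{4}{5}$ ($P{\left(u \right)} = \frac{-3 - 5}{2 \left(-5\right)} = \frac{1}{2} \left(- \frac{1}{5}\right) \left(-8\right) = \frac{4}{5}$)
$l{\left(a \right)} = 4 a$ ($l{\left(a \right)} = 3 a + a = 4 a$)
$\sqrt{-4817 + l{\left(P{\left(-2 \right)} \right)}} = \sqrt{-4817 + 4 \cdot \frac{4}{5}} = \sqrt{-4817 + \frac{16}{5}} = \sqrt{- \frac{24069}{5}} = \frac{i \sqrt{120345}}{5}$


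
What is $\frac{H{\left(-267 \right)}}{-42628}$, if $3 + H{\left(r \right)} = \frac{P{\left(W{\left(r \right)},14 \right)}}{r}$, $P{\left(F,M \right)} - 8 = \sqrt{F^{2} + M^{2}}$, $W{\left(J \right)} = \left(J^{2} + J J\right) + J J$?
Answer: $\frac{809}{11381676} + \frac{\sqrt{45739093885}}{11381676} \approx 0.018862$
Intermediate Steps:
$W{\left(J \right)} = 3 J^{2}$ ($W{\left(J \right)} = \left(J^{2} + J^{2}\right) + J^{2} = 2 J^{2} + J^{2} = 3 J^{2}$)
$P{\left(F,M \right)} = 8 + \sqrt{F^{2} + M^{2}}$
$H{\left(r \right)} = -3 + \frac{8 + \sqrt{196 + 9 r^{4}}}{r}$ ($H{\left(r \right)} = -3 + \frac{8 + \sqrt{\left(3 r^{2}\right)^{2} + 14^{2}}}{r} = -3 + \frac{8 + \sqrt{9 r^{4} + 196}}{r} = -3 + \frac{8 + \sqrt{196 + 9 r^{4}}}{r}$)
$\frac{H{\left(-267 \right)}}{-42628} = \frac{\frac{1}{-267} \left(8 + \sqrt{196 + 9 \left(-267\right)^{4}} - -801\right)}{-42628} = - \frac{8 + \sqrt{196 + 9 \cdot 5082121521} + 801}{267} \left(- \frac{1}{42628}\right) = - \frac{8 + \sqrt{196 + 45739093689} + 801}{267} \left(- \frac{1}{42628}\right) = - \frac{8 + \sqrt{45739093885} + 801}{267} \left(- \frac{1}{42628}\right) = - \frac{809 + \sqrt{45739093885}}{267} \left(- \frac{1}{42628}\right) = \left(- \frac{809}{267} - \frac{\sqrt{45739093885}}{267}\right) \left(- \frac{1}{42628}\right) = \frac{809}{11381676} + \frac{\sqrt{45739093885}}{11381676}$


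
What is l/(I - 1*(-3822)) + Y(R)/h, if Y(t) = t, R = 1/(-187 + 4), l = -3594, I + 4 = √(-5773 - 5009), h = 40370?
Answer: (-3*√1198 + 26551433558*I)/(7387710*(-3818*I + 3*√1198)) ≈ -0.94063 + 0.025582*I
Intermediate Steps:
I = -4 + 3*I*√1198 (I = -4 + √(-5773 - 5009) = -4 + √(-10782) = -4 + 3*I*√1198 ≈ -4.0 + 103.84*I)
R = -1/183 (R = 1/(-183) = -1/183 ≈ -0.0054645)
l/(I - 1*(-3822)) + Y(R)/h = -3594/((-4 + 3*I*√1198) - 1*(-3822)) - 1/183/40370 = -3594/((-4 + 3*I*√1198) + 3822) - 1/183*1/40370 = -3594/(3818 + 3*I*√1198) - 1/7387710 = -1/7387710 - 3594/(3818 + 3*I*√1198)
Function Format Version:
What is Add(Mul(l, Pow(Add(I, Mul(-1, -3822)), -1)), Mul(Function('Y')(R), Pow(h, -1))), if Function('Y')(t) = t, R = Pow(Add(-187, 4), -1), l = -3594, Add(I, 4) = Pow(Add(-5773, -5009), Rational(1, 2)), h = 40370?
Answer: Mul(Rational(1, 7387710), Pow(Add(Mul(-3818, I), Mul(3, Pow(1198, Rational(1, 2)))), -1), Add(Mul(-3, Pow(1198, Rational(1, 2))), Mul(26551433558, I))) ≈ Add(-0.94063, Mul(0.025582, I))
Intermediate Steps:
I = Add(-4, Mul(3, I, Pow(1198, Rational(1, 2)))) (I = Add(-4, Pow(Add(-5773, -5009), Rational(1, 2))) = Add(-4, Pow(-10782, Rational(1, 2))) = Add(-4, Mul(3, I, Pow(1198, Rational(1, 2)))) ≈ Add(-4.0000, Mul(103.84, I)))
R = Rational(-1, 183) (R = Pow(-183, -1) = Rational(-1, 183) ≈ -0.0054645)
Add(Mul(l, Pow(Add(I, Mul(-1, -3822)), -1)), Mul(Function('Y')(R), Pow(h, -1))) = Add(Mul(-3594, Pow(Add(Add(-4, Mul(3, I, Pow(1198, Rational(1, 2)))), Mul(-1, -3822)), -1)), Mul(Rational(-1, 183), Pow(40370, -1))) = Add(Mul(-3594, Pow(Add(Add(-4, Mul(3, I, Pow(1198, Rational(1, 2)))), 3822), -1)), Mul(Rational(-1, 183), Rational(1, 40370))) = Add(Mul(-3594, Pow(Add(3818, Mul(3, I, Pow(1198, Rational(1, 2)))), -1)), Rational(-1, 7387710)) = Add(Rational(-1, 7387710), Mul(-3594, Pow(Add(3818, Mul(3, I, Pow(1198, Rational(1, 2)))), -1)))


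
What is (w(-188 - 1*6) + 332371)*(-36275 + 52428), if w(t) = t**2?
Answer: 5976723071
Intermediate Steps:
(w(-188 - 1*6) + 332371)*(-36275 + 52428) = ((-188 - 1*6)**2 + 332371)*(-36275 + 52428) = ((-188 - 6)**2 + 332371)*16153 = ((-194)**2 + 332371)*16153 = (37636 + 332371)*16153 = 370007*16153 = 5976723071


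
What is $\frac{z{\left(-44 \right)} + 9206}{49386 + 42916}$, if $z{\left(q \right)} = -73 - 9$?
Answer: $\frac{4562}{46151} \approx 0.098849$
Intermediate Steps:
$z{\left(q \right)} = -82$ ($z{\left(q \right)} = -73 - 9 = -82$)
$\frac{z{\left(-44 \right)} + 9206}{49386 + 42916} = \frac{-82 + 9206}{49386 + 42916} = \frac{9124}{92302} = 9124 \cdot \frac{1}{92302} = \frac{4562}{46151}$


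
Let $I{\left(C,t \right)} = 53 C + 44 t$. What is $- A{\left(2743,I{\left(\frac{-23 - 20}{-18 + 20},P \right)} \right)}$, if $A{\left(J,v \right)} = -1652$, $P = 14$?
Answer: $1652$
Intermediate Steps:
$I{\left(C,t \right)} = 44 t + 53 C$
$- A{\left(2743,I{\left(\frac{-23 - 20}{-18 + 20},P \right)} \right)} = \left(-1\right) \left(-1652\right) = 1652$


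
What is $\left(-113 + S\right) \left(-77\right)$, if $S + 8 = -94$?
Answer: $16555$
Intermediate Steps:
$S = -102$ ($S = -8 - 94 = -102$)
$\left(-113 + S\right) \left(-77\right) = \left(-113 - 102\right) \left(-77\right) = \left(-215\right) \left(-77\right) = 16555$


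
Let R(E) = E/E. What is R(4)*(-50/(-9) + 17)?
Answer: 203/9 ≈ 22.556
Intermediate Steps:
R(E) = 1
R(4)*(-50/(-9) + 17) = 1*(-50/(-9) + 17) = 1*(-50*(-⅑) + 17) = 1*(50/9 + 17) = 1*(203/9) = 203/9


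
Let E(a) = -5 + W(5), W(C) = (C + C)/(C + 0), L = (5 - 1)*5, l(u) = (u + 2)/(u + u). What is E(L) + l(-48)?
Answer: -121/48 ≈ -2.5208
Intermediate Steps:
l(u) = (2 + u)/(2*u) (l(u) = (2 + u)/((2*u)) = (2 + u)*(1/(2*u)) = (2 + u)/(2*u))
L = 20 (L = 4*5 = 20)
W(C) = 2 (W(C) = (2*C)/C = 2)
E(a) = -3 (E(a) = -5 + 2 = -3)
E(L) + l(-48) = -3 + (½)*(2 - 48)/(-48) = -3 + (½)*(-1/48)*(-46) = -3 + 23/48 = -121/48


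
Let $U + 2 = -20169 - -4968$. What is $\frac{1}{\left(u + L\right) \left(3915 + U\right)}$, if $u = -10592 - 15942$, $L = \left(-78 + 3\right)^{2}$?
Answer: $\frac{1}{236020792} \approx 4.2369 \cdot 10^{-9}$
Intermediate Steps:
$L = 5625$ ($L = \left(-75\right)^{2} = 5625$)
$U = -15203$ ($U = -2 - 15201 = -15203$)
$u = -26534$
$\frac{1}{\left(u + L\right) \left(3915 + U\right)} = \frac{1}{\left(-26534 + 5625\right) \left(3915 - 15203\right)} = \frac{1}{\left(-20909\right) \left(-11288\right)} = \frac{1}{236020792}$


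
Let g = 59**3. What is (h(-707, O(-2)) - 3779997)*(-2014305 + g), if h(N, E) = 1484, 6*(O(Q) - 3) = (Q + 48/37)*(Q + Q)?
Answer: 6835050407038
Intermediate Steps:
O(Q) = 3 + Q*(48/37 + Q)/3 (O(Q) = 3 + ((Q + 48/37)*(Q + Q))/6 = 3 + ((Q + 48*(1/37))*(2*Q))/6 = 3 + ((Q + 48/37)*(2*Q))/6 = 3 + ((48/37 + Q)*(2*Q))/6 = 3 + (2*Q*(48/37 + Q))/6 = 3 + Q*(48/37 + Q)/3)
g = 205379
(h(-707, O(-2)) - 3779997)*(-2014305 + g) = (1484 - 3779997)*(-2014305 + 205379) = -3778513*(-1808926) = 6835050407038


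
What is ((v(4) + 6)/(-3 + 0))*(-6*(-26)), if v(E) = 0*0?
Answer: -312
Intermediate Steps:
v(E) = 0
((v(4) + 6)/(-3 + 0))*(-6*(-26)) = ((0 + 6)/(-3 + 0))*(-6*(-26)) = (6/(-3))*156 = (6*(-⅓))*156 = -2*156 = -312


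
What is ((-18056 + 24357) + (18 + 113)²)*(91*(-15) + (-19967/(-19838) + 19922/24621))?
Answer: -7810758329267837/244215699 ≈ -3.1983e+7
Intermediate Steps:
((-18056 + 24357) + (18 + 113)²)*(91*(-15) + (-19967/(-19838) + 19922/24621)) = (6301 + 131²)*(-1365 + (-19967*(-1/19838) + 19922*(1/24621))) = (6301 + 17161)*(-1365 + (19967/19838 + 19922/24621)) = 23462*(-1365 + 886820143/488431398) = 23462*(-665822038127/488431398) = -7810758329267837/244215699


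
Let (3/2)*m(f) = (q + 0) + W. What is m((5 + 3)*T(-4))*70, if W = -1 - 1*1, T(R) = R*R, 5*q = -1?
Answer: -308/3 ≈ -102.67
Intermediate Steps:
q = -1/5 (q = (1/5)*(-1) = -1/5 ≈ -0.20000)
T(R) = R**2
W = -2 (W = -1 - 1 = -2)
m(f) = -22/15 (m(f) = 2*((-1/5 + 0) - 2)/3 = 2*(-1/5 - 2)/3 = (2/3)*(-11/5) = -22/15)
m((5 + 3)*T(-4))*70 = -22/15*70 = -308/3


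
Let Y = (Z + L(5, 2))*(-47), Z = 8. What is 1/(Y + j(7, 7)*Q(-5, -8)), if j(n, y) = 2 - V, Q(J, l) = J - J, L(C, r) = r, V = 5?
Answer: -1/470 ≈ -0.0021277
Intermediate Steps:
Q(J, l) = 0
j(n, y) = -3 (j(n, y) = 2 - 1*5 = 2 - 5 = -3)
Y = -470 (Y = (8 + 2)*(-47) = 10*(-47) = -470)
1/(Y + j(7, 7)*Q(-5, -8)) = 1/(-470 - 3*0) = 1/(-470 + 0) = 1/(-470) = -1/470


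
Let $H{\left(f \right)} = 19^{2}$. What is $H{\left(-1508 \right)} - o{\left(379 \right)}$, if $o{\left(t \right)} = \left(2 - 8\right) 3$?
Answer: $379$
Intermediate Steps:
$H{\left(f \right)} = 361$
$o{\left(t \right)} = -18$ ($o{\left(t \right)} = \left(-6\right) 3 = -18$)
$H{\left(-1508 \right)} - o{\left(379 \right)} = 361 - -18 = 361 + 18 = 379$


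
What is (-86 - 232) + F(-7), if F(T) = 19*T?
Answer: -451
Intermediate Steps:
(-86 - 232) + F(-7) = (-86 - 232) + 19*(-7) = -318 - 133 = -451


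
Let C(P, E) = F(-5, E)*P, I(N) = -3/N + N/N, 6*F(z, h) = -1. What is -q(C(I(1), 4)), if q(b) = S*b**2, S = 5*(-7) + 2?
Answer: 11/3 ≈ 3.6667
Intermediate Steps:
F(z, h) = -1/6 (F(z, h) = (1/6)*(-1) = -1/6)
I(N) = 1 - 3/N (I(N) = -3/N + 1 = 1 - 3/N)
C(P, E) = -P/6
S = -33 (S = -35 + 2 = -33)
q(b) = -33*b**2
-q(C(I(1), 4)) = -(-33)*(-(-3 + 1)/(6*1))**2 = -(-33)*(-(-2)/6)**2 = -(-33)*(-1/6*(-2))**2 = -(-33)*(1/3)**2 = -(-33)/9 = -1*(-11/3) = 11/3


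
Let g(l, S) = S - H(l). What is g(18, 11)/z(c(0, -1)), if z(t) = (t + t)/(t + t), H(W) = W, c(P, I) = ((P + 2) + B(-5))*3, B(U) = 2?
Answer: -7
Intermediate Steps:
c(P, I) = 12 + 3*P (c(P, I) = ((P + 2) + 2)*3 = ((2 + P) + 2)*3 = (4 + P)*3 = 12 + 3*P)
z(t) = 1 (z(t) = (2*t)/((2*t)) = (2*t)*(1/(2*t)) = 1)
g(l, S) = S - l
g(18, 11)/z(c(0, -1)) = (11 - 1*18)/1 = (11 - 18)*1 = -7*1 = -7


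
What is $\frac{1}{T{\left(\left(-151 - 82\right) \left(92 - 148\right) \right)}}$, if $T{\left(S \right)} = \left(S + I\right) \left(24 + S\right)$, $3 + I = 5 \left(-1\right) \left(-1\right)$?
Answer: $\frac{1}{170589600} \approx 5.862 \cdot 10^{-9}$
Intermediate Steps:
$I = 2$ ($I = -3 + 5 \left(-1\right) \left(-1\right) = -3 - -5 = -3 + 5 = 2$)
$T{\left(S \right)} = \left(2 + S\right) \left(24 + S\right)$ ($T{\left(S \right)} = \left(S + 2\right) \left(24 + S\right) = \left(2 + S\right) \left(24 + S\right)$)
$\frac{1}{T{\left(\left(-151 - 82\right) \left(92 - 148\right) \right)}} = \frac{1}{48 + \left(\left(-151 - 82\right) \left(92 - 148\right)\right)^{2} + 26 \left(-151 - 82\right) \left(92 - 148\right)} = \frac{1}{48 + \left(\left(-233\right) \left(-56\right)\right)^{2} + 26 \left(\left(-233\right) \left(-56\right)\right)} = \frac{1}{48 + 13048^{2} + 26 \cdot 13048} = \frac{1}{48 + 170250304 + 339248} = \frac{1}{170589600}$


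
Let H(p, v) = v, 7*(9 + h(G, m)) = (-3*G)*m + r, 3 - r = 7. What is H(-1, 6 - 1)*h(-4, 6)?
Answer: 25/7 ≈ 3.5714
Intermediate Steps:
r = -4 (r = 3 - 1*7 = 3 - 7 = -4)
h(G, m) = -67/7 - 3*G*m/7 (h(G, m) = -9 + ((-3*G)*m - 4)/7 = -9 + (-3*G*m - 4)/7 = -9 + (-4 - 3*G*m)/7 = -9 + (-4/7 - 3*G*m/7) = -67/7 - 3*G*m/7)
H(-1, 6 - 1)*h(-4, 6) = (6 - 1)*(-67/7 - 3/7*(-4)*6) = 5*(-67/7 + 72/7) = 5*(5/7) = 25/7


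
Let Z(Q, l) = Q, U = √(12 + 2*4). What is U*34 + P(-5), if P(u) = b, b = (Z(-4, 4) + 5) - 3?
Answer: -2 + 68*√5 ≈ 150.05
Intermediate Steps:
U = 2*√5 (U = √(12 + 8) = √20 = 2*√5 ≈ 4.4721)
b = -2 (b = (-4 + 5) - 3 = 1 - 3 = -2)
P(u) = -2
U*34 + P(-5) = (2*√5)*34 - 2 = 68*√5 - 2 = -2 + 68*√5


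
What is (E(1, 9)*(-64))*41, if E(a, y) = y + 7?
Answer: -41984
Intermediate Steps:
E(a, y) = 7 + y
(E(1, 9)*(-64))*41 = ((7 + 9)*(-64))*41 = (16*(-64))*41 = -1024*41 = -41984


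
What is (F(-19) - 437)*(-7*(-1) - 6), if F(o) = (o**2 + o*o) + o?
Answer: 266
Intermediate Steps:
F(o) = o + 2*o**2 (F(o) = (o**2 + o**2) + o = 2*o**2 + o = o + 2*o**2)
(F(-19) - 437)*(-7*(-1) - 6) = (-19*(1 + 2*(-19)) - 437)*(-7*(-1) - 6) = (-19*(1 - 38) - 437)*(7 - 6) = (-19*(-37) - 437)*1 = (703 - 437)*1 = 266*1 = 266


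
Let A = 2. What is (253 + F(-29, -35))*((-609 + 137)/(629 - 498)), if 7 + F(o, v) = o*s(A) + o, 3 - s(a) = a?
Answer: -88736/131 ≈ -677.37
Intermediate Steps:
s(a) = 3 - a
F(o, v) = -7 + 2*o (F(o, v) = -7 + (o*(3 - 1*2) + o) = -7 + (o*(3 - 2) + o) = -7 + (o*1 + o) = -7 + (o + o) = -7 + 2*o)
(253 + F(-29, -35))*((-609 + 137)/(629 - 498)) = (253 + (-7 + 2*(-29)))*((-609 + 137)/(629 - 498)) = (253 + (-7 - 58))*(-472/131) = (253 - 65)*(-472*1/131) = 188*(-472/131) = -88736/131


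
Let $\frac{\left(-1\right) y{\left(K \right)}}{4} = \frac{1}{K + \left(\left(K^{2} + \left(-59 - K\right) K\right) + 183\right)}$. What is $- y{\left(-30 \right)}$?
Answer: $\frac{4}{1923} \approx 0.0020801$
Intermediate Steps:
$y{\left(K \right)} = - \frac{4}{183 + K + K^{2} + K \left(-59 - K\right)}$ ($y{\left(K \right)} = - \frac{4}{K + \left(\left(K^{2} + \left(-59 - K\right) K\right) + 183\right)} = - \frac{4}{K + \left(\left(K^{2} + K \left(-59 - K\right)\right) + 183\right)} = - \frac{4}{K + \left(183 + K^{2} + K \left(-59 - K\right)\right)} = - \frac{4}{183 + K + K^{2} + K \left(-59 - K\right)}$)
$- y{\left(-30 \right)} = - \frac{4}{-183 + 58 \left(-30\right)} = - \frac{4}{-183 - 1740} = - \frac{4}{-1923} = - \frac{4 \left(-1\right)}{1923} = \left(-1\right) \left(- \frac{4}{1923}\right) = \frac{4}{1923}$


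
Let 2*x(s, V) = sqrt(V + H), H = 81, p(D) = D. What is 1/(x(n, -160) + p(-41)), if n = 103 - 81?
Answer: -164/6803 - 2*I*sqrt(79)/6803 ≈ -0.024107 - 0.002613*I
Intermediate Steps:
n = 22
x(s, V) = sqrt(81 + V)/2 (x(s, V) = sqrt(V + 81)/2 = sqrt(81 + V)/2)
1/(x(n, -160) + p(-41)) = 1/(sqrt(81 - 160)/2 - 41) = 1/(sqrt(-79)/2 - 41) = 1/((I*sqrt(79))/2 - 41) = 1/(I*sqrt(79)/2 - 41) = 1/(-41 + I*sqrt(79)/2)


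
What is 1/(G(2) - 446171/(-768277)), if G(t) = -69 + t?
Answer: -768277/51028388 ≈ -0.015056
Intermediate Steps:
1/(G(2) - 446171/(-768277)) = 1/((-69 + 2) - 446171/(-768277)) = 1/(-67 - 446171*(-1/768277)) = 1/(-67 + 446171/768277) = 1/(-51028388/768277) = -768277/51028388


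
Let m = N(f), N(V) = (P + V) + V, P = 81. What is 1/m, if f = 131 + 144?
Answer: 1/631 ≈ 0.0015848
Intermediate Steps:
f = 275
N(V) = 81 + 2*V (N(V) = (81 + V) + V = 81 + 2*V)
m = 631 (m = 81 + 2*275 = 81 + 550 = 631)
1/m = 1/631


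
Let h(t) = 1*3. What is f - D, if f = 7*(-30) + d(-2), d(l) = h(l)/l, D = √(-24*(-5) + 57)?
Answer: -423/2 - √177 ≈ -224.80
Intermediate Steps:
D = √177 (D = √(120 + 57) = √177 ≈ 13.304)
h(t) = 3
d(l) = 3/l
f = -423/2 (f = 7*(-30) + 3/(-2) = -210 + 3*(-½) = -210 - 3/2 = -423/2 ≈ -211.50)
f - D = -423/2 - √177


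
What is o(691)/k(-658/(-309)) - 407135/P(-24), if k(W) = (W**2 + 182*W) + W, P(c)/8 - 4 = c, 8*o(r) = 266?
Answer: 218934738701/86036320 ≈ 2544.7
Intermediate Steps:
o(r) = 133/4 (o(r) = (1/8)*266 = 133/4)
P(c) = 32 + 8*c
k(W) = W**2 + 183*W
o(691)/k(-658/(-309)) - 407135/P(-24) = 133/(4*(((-658/(-309))*(183 - 658/(-309))))) - 407135/(32 + 8*(-24)) = 133/(4*(((-658*(-1/309))*(183 - 658*(-1/309))))) - 407135/(32 - 192) = 133/(4*((658*(183 + 658/309)/309))) - 407135/(-160) = 133/(4*(((658/309)*(57205/309)))) - 407135*(-1/160) = 133/(4*(37640890/95481)) + 81427/32 = (133/4)*(95481/37640890) + 81427/32 = 1814139/21509080 + 81427/32 = 218934738701/86036320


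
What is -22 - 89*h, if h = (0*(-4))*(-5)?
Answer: -22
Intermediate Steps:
h = 0 (h = 0*(-5) = 0)
-22 - 89*h = -22 - 89*0 = -22 + 0 = -22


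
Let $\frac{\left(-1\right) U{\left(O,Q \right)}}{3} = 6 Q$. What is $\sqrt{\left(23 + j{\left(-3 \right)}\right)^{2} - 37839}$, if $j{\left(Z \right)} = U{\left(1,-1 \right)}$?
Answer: $i \sqrt{36158} \approx 190.15 i$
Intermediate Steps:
$U{\left(O,Q \right)} = - 18 Q$ ($U{\left(O,Q \right)} = - 3 \cdot 6 Q = - 18 Q$)
$j{\left(Z \right)} = 18$ ($j{\left(Z \right)} = \left(-18\right) \left(-1\right) = 18$)
$\sqrt{\left(23 + j{\left(-3 \right)}\right)^{2} - 37839} = \sqrt{\left(23 + 18\right)^{2} - 37839} = \sqrt{41^{2} - 37839} = \sqrt{1681 - 37839} = \sqrt{-36158} = i \sqrt{36158}$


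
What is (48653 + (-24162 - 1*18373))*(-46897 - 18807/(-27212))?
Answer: -3903719470063/13606 ≈ -2.8691e+8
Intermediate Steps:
(48653 + (-24162 - 1*18373))*(-46897 - 18807/(-27212)) = (48653 + (-24162 - 18373))*(-46897 - 18807*(-1/27212)) = (48653 - 42535)*(-46897 + 18807/27212) = 6118*(-1276142357/27212) = -3903719470063/13606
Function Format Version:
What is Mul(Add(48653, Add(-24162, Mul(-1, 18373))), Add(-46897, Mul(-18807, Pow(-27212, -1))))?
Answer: Rational(-3903719470063, 13606) ≈ -2.8691e+8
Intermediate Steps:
Mul(Add(48653, Add(-24162, Mul(-1, 18373))), Add(-46897, Mul(-18807, Pow(-27212, -1)))) = Mul(Add(48653, Add(-24162, -18373)), Add(-46897, Mul(-18807, Rational(-1, 27212)))) = Mul(Add(48653, -42535), Add(-46897, Rational(18807, 27212))) = Mul(6118, Rational(-1276142357, 27212)) = Rational(-3903719470063, 13606)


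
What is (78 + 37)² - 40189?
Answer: -26964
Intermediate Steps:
(78 + 37)² - 40189 = 115² - 40189 = 13225 - 40189 = -26964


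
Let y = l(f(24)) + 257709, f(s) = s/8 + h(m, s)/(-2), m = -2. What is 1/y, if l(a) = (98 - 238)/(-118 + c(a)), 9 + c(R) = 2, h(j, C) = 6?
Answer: 25/6442753 ≈ 3.8803e-6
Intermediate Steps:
c(R) = -7 (c(R) = -9 + 2 = -7)
f(s) = -3 + s/8 (f(s) = s/8 + 6/(-2) = s*(⅛) + 6*(-½) = s/8 - 3 = -3 + s/8)
l(a) = 28/25 (l(a) = (98 - 238)/(-118 - 7) = -140/(-125) = -140*(-1/125) = 28/25)
y = 6442753/25 (y = 28/25 + 257709 = 6442753/25 ≈ 2.5771e+5)
1/y = 1/(6442753/25) = 25/6442753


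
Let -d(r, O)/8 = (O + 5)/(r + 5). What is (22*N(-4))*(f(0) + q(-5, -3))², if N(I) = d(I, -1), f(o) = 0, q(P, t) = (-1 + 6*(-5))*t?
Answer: -6088896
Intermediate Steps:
d(r, O) = -8*(5 + O)/(5 + r) (d(r, O) = -8*(O + 5)/(r + 5) = -8*(5 + O)/(5 + r))
q(P, t) = -31*t (q(P, t) = (-1 - 30)*t = -31*t)
N(I) = -32/(5 + I) (N(I) = 8*(-5 - 1*(-1))/(5 + I) = 8*(-5 + 1)/(5 + I) = 8*(-4)/(5 + I) = -32/(5 + I))
(22*N(-4))*(f(0) + q(-5, -3))² = (22*(-32/(5 - 4)))*(0 - 31*(-3))² = (22*(-32/1))*(0 + 93)² = (22*(-32*1))*93² = (22*(-32))*8649 = -704*8649 = -6088896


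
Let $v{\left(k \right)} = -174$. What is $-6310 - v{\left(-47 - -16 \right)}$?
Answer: $-6136$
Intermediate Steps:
$-6310 - v{\left(-47 - -16 \right)} = -6310 - -174 = -6310 + 174 = -6136$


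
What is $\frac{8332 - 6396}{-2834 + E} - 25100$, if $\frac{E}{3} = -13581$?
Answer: $- \frac{1093784636}{43577} \approx -25100.0$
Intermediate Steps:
$E = -40743$ ($E = 3 \left(-13581\right) = -40743$)
$\frac{8332 - 6396}{-2834 + E} - 25100 = \frac{8332 - 6396}{-2834 - 40743} - 25100 = \frac{1936}{-43577} - 25100 = 1936 \left(- \frac{1}{43577}\right) - 25100 = - \frac{1936}{43577} - 25100 = - \frac{1093784636}{43577}$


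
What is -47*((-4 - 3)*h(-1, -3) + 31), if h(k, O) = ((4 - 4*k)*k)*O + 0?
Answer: 6439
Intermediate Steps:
h(k, O) = O*k*(4 - 4*k) (h(k, O) = (k*(4 - 4*k))*O + 0 = O*k*(4 - 4*k) + 0 = O*k*(4 - 4*k))
-47*((-4 - 3)*h(-1, -3) + 31) = -47*((-4 - 3)*(4*(-3)*(-1)*(1 - 1*(-1))) + 31) = -47*(-28*(-3)*(-1)*(1 + 1) + 31) = -47*(-28*(-3)*(-1)*2 + 31) = -47*(-7*24 + 31) = -47*(-168 + 31) = -47*(-137) = 6439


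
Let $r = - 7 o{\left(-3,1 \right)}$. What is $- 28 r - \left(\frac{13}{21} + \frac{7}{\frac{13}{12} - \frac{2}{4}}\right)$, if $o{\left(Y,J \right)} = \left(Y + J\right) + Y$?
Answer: $- \frac{20845}{21} \approx -992.62$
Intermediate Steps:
$o{\left(Y,J \right)} = J + 2 Y$ ($o{\left(Y,J \right)} = \left(J + Y\right) + Y = J + 2 Y$)
$r = 35$ ($r = - 7 \left(1 + 2 \left(-3\right)\right) = - 7 \left(1 - 6\right) = \left(-7\right) \left(-5\right) = 35$)
$- 28 r - \left(\frac{13}{21} + \frac{7}{\frac{13}{12} - \frac{2}{4}}\right) = \left(-28\right) 35 - \left(\frac{13}{21} + \frac{7}{\frac{13}{12} - \frac{2}{4}}\right) = -980 - \left(\frac{13}{21} + \frac{7}{13 \cdot \frac{1}{12} - \frac{1}{2}}\right) = -980 - \left(\frac{13}{21} + \frac{7}{\frac{13}{12} - \frac{1}{2}}\right) = -980 - \left(\frac{13}{21} + \frac{7}{\frac{7}{12}}\right) = -980 - \frac{265}{21} = - \frac{20845}{21}$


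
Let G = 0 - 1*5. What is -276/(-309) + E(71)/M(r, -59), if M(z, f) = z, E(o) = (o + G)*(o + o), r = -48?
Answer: -80075/412 ≈ -194.36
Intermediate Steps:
G = -5 (G = 0 - 5 = -5)
E(o) = 2*o*(-5 + o) (E(o) = (o - 5)*(o + o) = (-5 + o)*(2*o) = 2*o*(-5 + o))
-276/(-309) + E(71)/M(r, -59) = -276/(-309) + (2*71*(-5 + 71))/(-48) = -276*(-1/309) + (2*71*66)*(-1/48) = 92/103 + 9372*(-1/48) = 92/103 - 781/4 = -80075/412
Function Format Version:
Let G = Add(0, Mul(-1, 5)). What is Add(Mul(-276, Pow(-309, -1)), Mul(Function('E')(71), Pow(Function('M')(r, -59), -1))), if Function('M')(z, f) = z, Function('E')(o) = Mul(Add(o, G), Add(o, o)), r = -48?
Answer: Rational(-80075, 412) ≈ -194.36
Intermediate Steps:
G = -5 (G = Add(0, -5) = -5)
Function('E')(o) = Mul(2, o, Add(-5, o)) (Function('E')(o) = Mul(Add(o, -5), Add(o, o)) = Mul(Add(-5, o), Mul(2, o)) = Mul(2, o, Add(-5, o)))
Add(Mul(-276, Pow(-309, -1)), Mul(Function('E')(71), Pow(Function('M')(r, -59), -1))) = Add(Mul(-276, Pow(-309, -1)), Mul(Mul(2, 71, Add(-5, 71)), Pow(-48, -1))) = Add(Mul(-276, Rational(-1, 309)), Mul(Mul(2, 71, 66), Rational(-1, 48))) = Add(Rational(92, 103), Mul(9372, Rational(-1, 48))) = Add(Rational(92, 103), Rational(-781, 4)) = Rational(-80075, 412)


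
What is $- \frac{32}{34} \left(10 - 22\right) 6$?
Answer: $\frac{1152}{17} \approx 67.765$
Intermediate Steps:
$- \frac{32}{34} \left(10 - 22\right) 6 = \left(-32\right) \frac{1}{34} \left(10 - 22\right) 6 = \left(- \frac{16}{17}\right) \left(-12\right) 6 = \frac{192}{17} \cdot 6 = \frac{1152}{17}$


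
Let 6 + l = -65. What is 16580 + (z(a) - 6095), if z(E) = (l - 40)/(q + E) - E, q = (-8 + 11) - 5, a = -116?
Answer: 1251029/118 ≈ 10602.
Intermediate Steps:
l = -71 (l = -6 - 65 = -71)
q = -2 (q = 3 - 5 = -2)
z(E) = -E - 111/(-2 + E) (z(E) = (-71 - 40)/(-2 + E) - E = -111/(-2 + E) - E = -E - 111/(-2 + E))
16580 + (z(a) - 6095) = 16580 + ((-111 - 1*(-116)**2 + 2*(-116))/(-2 - 116) - 6095) = 16580 + ((-111 - 1*13456 - 232)/(-118) - 6095) = 16580 + (-(-111 - 13456 - 232)/118 - 6095) = 16580 + (-1/118*(-13799) - 6095) = 16580 + (13799/118 - 6095) = 16580 - 705411/118 = 1251029/118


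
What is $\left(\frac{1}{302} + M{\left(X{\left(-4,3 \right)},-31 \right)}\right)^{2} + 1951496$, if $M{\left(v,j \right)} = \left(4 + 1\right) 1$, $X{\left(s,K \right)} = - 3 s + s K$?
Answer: $\frac{177986524305}{91204} \approx 1.9515 \cdot 10^{6}$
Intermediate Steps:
$X{\left(s,K \right)} = - 3 s + K s$
$M{\left(v,j \right)} = 5$ ($M{\left(v,j \right)} = 5 \cdot 1 = 5$)
$\left(\frac{1}{302} + M{\left(X{\left(-4,3 \right)},-31 \right)}\right)^{2} + 1951496 = \left(\frac{1}{302} + 5\right)^{2} + 1951496 = \left(\frac{1511}{302}\right)^{2} + 1951496 = \frac{2283121}{91204} + 1951496 = \frac{177986524305}{91204}$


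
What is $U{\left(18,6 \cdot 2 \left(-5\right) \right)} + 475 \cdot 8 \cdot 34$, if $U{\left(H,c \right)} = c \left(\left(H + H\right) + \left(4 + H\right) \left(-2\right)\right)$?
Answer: $129680$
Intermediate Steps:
$U{\left(H,c \right)} = - 8 c$ ($U{\left(H,c \right)} = c \left(2 H - \left(8 + 2 H\right)\right) = c \left(-8\right) = - 8 c$)
$U{\left(18,6 \cdot 2 \left(-5\right) \right)} + 475 \cdot 8 \cdot 34 = - 8 \cdot 6 \cdot 2 \left(-5\right) + 475 \cdot 8 \cdot 34 = - 8 \cdot 12 \left(-5\right) + 475 \cdot 272 = \left(-8\right) \left(-60\right) + 129200 = 480 + 129200 = 129680$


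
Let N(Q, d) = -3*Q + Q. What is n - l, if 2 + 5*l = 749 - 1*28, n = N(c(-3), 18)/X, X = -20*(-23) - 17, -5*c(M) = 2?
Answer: -318513/2215 ≈ -143.80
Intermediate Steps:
c(M) = -⅖ (c(M) = -⅕*2 = -⅖)
X = 443 (X = 460 - 17 = 443)
N(Q, d) = -2*Q
n = 4/2215 (n = -2*(-⅖)/443 = (⅘)*(1/443) = 4/2215 ≈ 0.0018059)
l = 719/5 (l = -⅖ + (749 - 1*28)/5 = -⅖ + (749 - 28)/5 = -⅖ + (⅕)*721 = -⅖ + 721/5 = 719/5 ≈ 143.80)
n - l = 4/2215 - 1*719/5 = 4/2215 - 719/5 = -318513/2215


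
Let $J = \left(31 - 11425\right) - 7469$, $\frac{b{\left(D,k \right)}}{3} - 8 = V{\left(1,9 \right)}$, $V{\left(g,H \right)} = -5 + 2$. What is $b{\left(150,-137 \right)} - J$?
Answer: $18878$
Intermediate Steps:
$V{\left(g,H \right)} = -3$
$b{\left(D,k \right)} = 15$ ($b{\left(D,k \right)} = 24 + 3 \left(-3\right) = 24 - 9 = 15$)
$J = -18863$ ($J = -11394 - 7469 = -18863$)
$b{\left(150,-137 \right)} - J = 15 - -18863 = 15 + 18863 = 18878$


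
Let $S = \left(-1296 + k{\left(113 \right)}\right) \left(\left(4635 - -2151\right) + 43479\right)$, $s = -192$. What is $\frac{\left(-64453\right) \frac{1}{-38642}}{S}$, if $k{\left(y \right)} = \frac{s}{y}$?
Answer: $- \frac{7283189}{284824756663200} \approx -2.5571 \cdot 10^{-8}$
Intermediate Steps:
$k{\left(y \right)} = - \frac{192}{y}$
$S = - \frac{7370859600}{113}$ ($S = \left(-1296 - \frac{192}{113}\right) \left(\left(4635 - -2151\right) + 43479\right) = \left(-1296 - \frac{192}{113}\right) \left(\left(4635 + 2151\right) + 43479\right) = \left(-1296 - \frac{192}{113}\right) \left(6786 + 43479\right) = \left(- \frac{146640}{113}\right) 50265 = - \frac{7370859600}{113} \approx -6.5229 \cdot 10^{7}$)
$\frac{\left(-64453\right) \frac{1}{-38642}}{S} = \frac{\left(-64453\right) \frac{1}{-38642}}{- \frac{7370859600}{113}} = \left(-64453\right) \left(- \frac{1}{38642}\right) \left(- \frac{113}{7370859600}\right) = \frac{64453}{38642} \left(- \frac{113}{7370859600}\right) = - \frac{7283189}{284824756663200}$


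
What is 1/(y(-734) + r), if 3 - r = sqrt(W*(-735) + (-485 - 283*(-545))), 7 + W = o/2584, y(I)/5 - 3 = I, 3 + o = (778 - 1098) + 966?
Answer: -9436768/34052964661 + 10*sqrt(10597296018)/34052964661 ≈ -0.00024689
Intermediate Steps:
o = 643 (o = -3 + ((778 - 1098) + 966) = -3 + (-320 + 966) = -3 + 646 = 643)
y(I) = 15 + 5*I
W = -17445/2584 (W = -7 + 643/2584 = -17445/2584 ≈ -6.7512)
r = 3 - 5*sqrt(10597296018)/1292 (r = 3 - sqrt(-17445/2584*(-735) + (-485 - 283*(-545))) = 3 - sqrt(12822075/2584 + (-485 + 154235)) = 3 - sqrt(12822075/2584 + 153750) = 3 - sqrt(410112075/2584) = 3 - 5*sqrt(10597296018)/1292 ≈ -395.39)
1/(y(-734) + r) = 1/((15 + 5*(-734)) + (3 - 5*sqrt(10597296018)/1292)) = 1/((15 - 3670) + (3 - 5*sqrt(10597296018)/1292)) = 1/(-3655 + (3 - 5*sqrt(10597296018)/1292)) = 1/(-3652 - 5*sqrt(10597296018)/1292)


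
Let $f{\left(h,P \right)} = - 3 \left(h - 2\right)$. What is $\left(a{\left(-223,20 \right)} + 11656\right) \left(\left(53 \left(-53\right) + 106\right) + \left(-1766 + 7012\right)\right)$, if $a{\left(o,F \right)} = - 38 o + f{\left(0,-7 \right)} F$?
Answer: $51495750$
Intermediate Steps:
$f{\left(h,P \right)} = 6 - 3 h$ ($f{\left(h,P \right)} = - 3 \left(-2 + h\right) = 6 - 3 h$)
$a{\left(o,F \right)} = - 38 o + 6 F$ ($a{\left(o,F \right)} = - 38 o + \left(6 - 0\right) F = - 38 o + \left(6 + 0\right) F = - 38 o + 6 F$)
$\left(a{\left(-223,20 \right)} + 11656\right) \left(\left(53 \left(-53\right) + 106\right) + \left(-1766 + 7012\right)\right) = \left(\left(\left(-38\right) \left(-223\right) + 6 \cdot 20\right) + 11656\right) \left(\left(53 \left(-53\right) + 106\right) + \left(-1766 + 7012\right)\right) = \left(\left(8474 + 120\right) + 11656\right) \left(\left(-2809 + 106\right) + 5246\right) = \left(8594 + 11656\right) \left(-2703 + 5246\right) = 20250 \cdot 2543 = 51495750$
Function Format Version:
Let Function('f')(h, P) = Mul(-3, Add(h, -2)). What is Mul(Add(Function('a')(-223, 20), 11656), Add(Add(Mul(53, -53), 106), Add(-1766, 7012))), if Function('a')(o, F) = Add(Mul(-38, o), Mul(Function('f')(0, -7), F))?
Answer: 51495750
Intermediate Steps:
Function('f')(h, P) = Add(6, Mul(-3, h)) (Function('f')(h, P) = Mul(-3, Add(-2, h)) = Add(6, Mul(-3, h)))
Function('a')(o, F) = Add(Mul(-38, o), Mul(6, F)) (Function('a')(o, F) = Add(Mul(-38, o), Mul(Add(6, Mul(-3, 0)), F)) = Add(Mul(-38, o), Mul(Add(6, 0), F)) = Add(Mul(-38, o), Mul(6, F)))
Mul(Add(Function('a')(-223, 20), 11656), Add(Add(Mul(53, -53), 106), Add(-1766, 7012))) = Mul(Add(Add(Mul(-38, -223), Mul(6, 20)), 11656), Add(Add(Mul(53, -53), 106), Add(-1766, 7012))) = Mul(Add(Add(8474, 120), 11656), Add(Add(-2809, 106), 5246)) = Mul(Add(8594, 11656), Add(-2703, 5246)) = Mul(20250, 2543) = 51495750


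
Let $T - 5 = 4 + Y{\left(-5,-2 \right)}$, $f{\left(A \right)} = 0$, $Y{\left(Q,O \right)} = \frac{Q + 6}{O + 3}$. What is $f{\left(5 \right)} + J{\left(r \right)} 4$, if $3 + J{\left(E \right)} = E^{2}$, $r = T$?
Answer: $388$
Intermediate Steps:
$Y{\left(Q,O \right)} = \frac{6 + Q}{3 + O}$
$T = 10$ ($T = 5 + \left(4 + \frac{6 - 5}{3 - 2}\right) = 5 + \left(4 + 1^{-1} \cdot 1\right) = 5 + \left(4 + 1 \cdot 1\right) = 5 + \left(4 + 1\right) = 5 + 5 = 10$)
$r = 10$
$J{\left(E \right)} = -3 + E^{2}$
$f{\left(5 \right)} + J{\left(r \right)} 4 = 0 + \left(-3 + 10^{2}\right) 4 = 0 + \left(-3 + 100\right) 4 = 0 + 97 \cdot 4 = 0 + 388 = 388$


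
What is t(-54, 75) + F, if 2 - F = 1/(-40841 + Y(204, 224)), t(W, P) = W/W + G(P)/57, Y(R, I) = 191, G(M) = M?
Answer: 3333319/772350 ≈ 4.3158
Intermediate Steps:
t(W, P) = 1 + P/57 (t(W, P) = W/W + P/57 = 1 + P*(1/57) = 1 + P/57)
F = 81301/40650 (F = 2 - 1/(-40841 + 191) = 2 - 1/(-40650) = 2 - 1*(-1/40650) = 2 + 1/40650 = 81301/40650 ≈ 2.0000)
t(-54, 75) + F = (1 + (1/57)*75) + 81301/40650 = (1 + 25/19) + 81301/40650 = 44/19 + 81301/40650 = 3333319/772350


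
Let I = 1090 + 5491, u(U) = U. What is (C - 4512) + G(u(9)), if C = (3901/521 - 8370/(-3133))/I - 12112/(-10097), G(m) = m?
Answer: -488279459535877716/108463187992601 ≈ -4501.8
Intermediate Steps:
I = 6581
C = 130275994804587/108463187992601 (C = (3901/521 - 8370/(-3133))/6581 - 12112/(-10097) = (3901*(1/521) - 8370*(-1/3133))*(1/6581) - 12112*(-1/10097) = (3901/521 + 8370/3133)*(1/6581) + 12112/10097 = (16582603/1632293)*(1/6581) + 12112/10097 = 16582603/10742120233 + 12112/10097 = 130275994804587/108463187992601 ≈ 1.2011)
(C - 4512) + G(u(9)) = (130275994804587/108463187992601 - 4512) + 9 = -489255628227811125/108463187992601 + 9 = -488279459535877716/108463187992601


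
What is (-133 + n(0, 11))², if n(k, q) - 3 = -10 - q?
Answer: 22801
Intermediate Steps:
n(k, q) = -7 - q (n(k, q) = 3 + (-10 - q) = -7 - q)
(-133 + n(0, 11))² = (-133 + (-7 - 1*11))² = (-133 + (-7 - 11))² = (-133 - 18)² = (-151)² = 22801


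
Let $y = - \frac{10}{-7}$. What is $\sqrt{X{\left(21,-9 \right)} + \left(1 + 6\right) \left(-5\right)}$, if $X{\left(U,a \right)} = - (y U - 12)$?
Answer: $i \sqrt{53} \approx 7.2801 i$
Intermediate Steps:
$y = \frac{10}{7}$ ($y = \left(-10\right) \left(- \frac{1}{7}\right) = \frac{10}{7} \approx 1.4286$)
$X{\left(U,a \right)} = 12 - \frac{10 U}{7}$ ($X{\left(U,a \right)} = - (\frac{10 U}{7} - 12) = - (-12 + \frac{10 U}{7}) = 12 - \frac{10 U}{7}$)
$\sqrt{X{\left(21,-9 \right)} + \left(1 + 6\right) \left(-5\right)} = \sqrt{\left(12 - 30\right) + \left(1 + 6\right) \left(-5\right)} = \sqrt{\left(12 - 30\right) + 7 \left(-5\right)} = \sqrt{-18 - 35} = \sqrt{-53} = i \sqrt{53}$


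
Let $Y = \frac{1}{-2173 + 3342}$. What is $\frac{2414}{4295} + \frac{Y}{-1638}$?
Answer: $\frac{4622376013}{8224160490} \approx 0.56205$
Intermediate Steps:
$Y = \frac{1}{1169} \approx 0.00085543$
$\frac{2414}{4295} + \frac{Y}{-1638} = \frac{2414}{4295} + \frac{1}{1169 \left(-1638\right)} = 2414 \cdot \frac{1}{4295} + \frac{1}{1169} \left(- \frac{1}{1638}\right) = \frac{2414}{4295} - \frac{1}{1914822} = \frac{4622376013}{8224160490}$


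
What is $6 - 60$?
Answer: $-54$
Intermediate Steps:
$6 - 60 = -54$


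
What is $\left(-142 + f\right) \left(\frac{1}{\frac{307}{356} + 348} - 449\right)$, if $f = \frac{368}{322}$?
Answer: $\frac{54982514214}{869365} \approx 63244.0$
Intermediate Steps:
$f = \frac{8}{7}$ ($f = 368 \cdot \frac{1}{322} = \frac{8}{7} \approx 1.1429$)
$\left(-142 + f\right) \left(\frac{1}{\frac{307}{356} + 348} - 449\right) = \left(-142 + \frac{8}{7}\right) \left(\frac{1}{\frac{307}{356} + 348} - 449\right) = - \frac{986 \left(\frac{1}{307 \cdot \frac{1}{356} + 348} - 449\right)}{7} = - \frac{986 \left(\frac{1}{\frac{307}{356} + 348} - 449\right)}{7} = - \frac{986 \left(\frac{1}{\frac{124195}{356}} - 449\right)}{7} = - \frac{986 \left(\frac{356}{124195} - 449\right)}{7} = \left(- \frac{986}{7}\right) \left(- \frac{55763199}{124195}\right) = \frac{54982514214}{869365}$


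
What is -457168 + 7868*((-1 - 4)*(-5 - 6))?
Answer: -24428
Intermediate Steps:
-457168 + 7868*((-1 - 4)*(-5 - 6)) = -457168 + 7868*(-5*(-11)) = -457168 + 7868*55 = -457168 + 432740 = -24428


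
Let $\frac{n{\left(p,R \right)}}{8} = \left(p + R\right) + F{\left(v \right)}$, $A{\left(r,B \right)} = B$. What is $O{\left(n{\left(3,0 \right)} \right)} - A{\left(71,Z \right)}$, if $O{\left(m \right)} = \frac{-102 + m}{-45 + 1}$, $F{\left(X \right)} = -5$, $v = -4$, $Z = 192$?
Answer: $- \frac{4165}{22} \approx -189.32$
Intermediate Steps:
$n{\left(p,R \right)} = -40 + 8 R + 8 p$ ($n{\left(p,R \right)} = 8 \left(\left(p + R\right) - 5\right) = 8 \left(\left(R + p\right) - 5\right) = 8 \left(-5 + R + p\right) = -40 + 8 R + 8 p$)
$O{\left(m \right)} = \frac{51}{22} - \frac{m}{44}$ ($O{\left(m \right)} = \frac{-102 + m}{-44} = \left(-102 + m\right) \left(- \frac{1}{44}\right) = \frac{51}{22} - \frac{m}{44}$)
$O{\left(n{\left(3,0 \right)} \right)} - A{\left(71,Z \right)} = \left(\frac{51}{22} - \frac{-40 + 8 \cdot 0 + 8 \cdot 3}{44}\right) - 192 = \left(\frac{51}{22} - \frac{-40 + 0 + 24}{44}\right) - 192 = \left(\frac{51}{22} - - \frac{4}{11}\right) - 192 = \left(\frac{51}{22} + \frac{4}{11}\right) - 192 = \frac{59}{22} - 192 = - \frac{4165}{22}$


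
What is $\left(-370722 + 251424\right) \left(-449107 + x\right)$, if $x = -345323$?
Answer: $94773910140$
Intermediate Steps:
$\left(-370722 + 251424\right) \left(-449107 + x\right) = \left(-370722 + 251424\right) \left(-449107 - 345323\right) = \left(-119298\right) \left(-794430\right) = 94773910140$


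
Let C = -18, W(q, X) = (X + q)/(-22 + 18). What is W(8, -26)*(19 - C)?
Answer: 333/2 ≈ 166.50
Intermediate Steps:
W(q, X) = -X/4 - q/4 (W(q, X) = (X + q)/(-4) = (X + q)*(-¼) = -X/4 - q/4)
W(8, -26)*(19 - C) = (-¼*(-26) - ¼*8)*(19 - 1*(-18)) = (13/2 - 2)*(19 + 18) = (9/2)*37 = 333/2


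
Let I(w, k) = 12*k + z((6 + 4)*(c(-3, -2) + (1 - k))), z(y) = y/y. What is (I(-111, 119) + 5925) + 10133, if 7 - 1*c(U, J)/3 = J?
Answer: 17487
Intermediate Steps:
c(U, J) = 21 - 3*J
z(y) = 1
I(w, k) = 1 + 12*k (I(w, k) = 12*k + 1 = 1 + 12*k)
(I(-111, 119) + 5925) + 10133 = ((1 + 12*119) + 5925) + 10133 = ((1 + 1428) + 5925) + 10133 = (1429 + 5925) + 10133 = 7354 + 10133 = 17487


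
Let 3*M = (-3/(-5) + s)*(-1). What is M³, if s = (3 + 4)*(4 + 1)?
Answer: -5639752/3375 ≈ -1671.0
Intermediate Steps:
s = 35 (s = 7*5 = 35)
M = -178/15 (M = ((-3/(-5) + 35)*(-1))/3 = ((-3*(-⅕) + 35)*(-1))/3 = ((⅗ + 35)*(-1))/3 = ((178/5)*(-1))/3 = (⅓)*(-178/5) = -178/15 ≈ -11.867)
M³ = (-178/15)³ = -5639752/3375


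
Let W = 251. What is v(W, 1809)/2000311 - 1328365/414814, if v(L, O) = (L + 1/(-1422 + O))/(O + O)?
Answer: -1860220707792484579/580898774839393782 ≈ -3.2023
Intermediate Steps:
v(L, O) = (L + 1/(-1422 + O))/(2*O) (v(L, O) = (L + 1/(-1422 + O))/((2*O)) = (L + 1/(-1422 + O))*(1/(2*O)) = (L + 1/(-1422 + O))/(2*O))
v(W, 1809)/2000311 - 1328365/414814 = ((½)*(1 - 1422*251 + 251*1809)/(1809*(-1422 + 1809)))/2000311 - 1328365/414814 = ((½)*(1/1809)*(1 - 356922 + 454059)/387)*(1/2000311) - 1328365*1/414814 = ((½)*(1/1809)*(1/387)*97138)*(1/2000311) - 1328365/414814 = (48569/700083)*(1/2000311) - 1328365/414814 = 48569/1400383725813 - 1328365/414814 = -1860220707792484579/580898774839393782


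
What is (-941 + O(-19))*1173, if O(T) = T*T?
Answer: -680340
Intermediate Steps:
O(T) = T**2
(-941 + O(-19))*1173 = (-941 + (-19)**2)*1173 = (-941 + 361)*1173 = -580*1173 = -680340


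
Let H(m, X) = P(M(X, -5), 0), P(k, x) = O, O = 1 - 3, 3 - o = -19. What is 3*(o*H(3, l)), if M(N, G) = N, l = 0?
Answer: -132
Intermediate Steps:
o = 22 (o = 3 - 1*(-19) = 3 + 19 = 22)
O = -2
P(k, x) = -2
H(m, X) = -2
3*(o*H(3, l)) = 3*(22*(-2)) = 3*(-44) = -132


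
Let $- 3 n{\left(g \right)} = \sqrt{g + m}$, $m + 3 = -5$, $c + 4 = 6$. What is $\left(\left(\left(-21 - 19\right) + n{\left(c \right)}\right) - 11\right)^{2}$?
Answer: $\frac{\left(153 + i \sqrt{6}\right)^{2}}{9} \approx 2600.3 + 83.283 i$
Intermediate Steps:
$c = 2$ ($c = -4 + 6 = 2$)
$m = -8$ ($m = -3 - 5 = -8$)
$n{\left(g \right)} = - \frac{\sqrt{-8 + g}}{3}$ ($n{\left(g \right)} = - \frac{\sqrt{g - 8}}{3} = - \frac{\sqrt{-8 + g}}{3}$)
$\left(\left(\left(-21 - 19\right) + n{\left(c \right)}\right) - 11\right)^{2} = \left(\left(\left(-21 - 19\right) - \frac{\sqrt{-8 + 2}}{3}\right) - 11\right)^{2} = \left(\left(-40 - \frac{\sqrt{-6}}{3}\right) - 11\right)^{2} = \left(\left(-40 - \frac{i \sqrt{6}}{3}\right) - 11\right)^{2} = \left(-51 - \frac{i \sqrt{6}}{3}\right)^{2}$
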